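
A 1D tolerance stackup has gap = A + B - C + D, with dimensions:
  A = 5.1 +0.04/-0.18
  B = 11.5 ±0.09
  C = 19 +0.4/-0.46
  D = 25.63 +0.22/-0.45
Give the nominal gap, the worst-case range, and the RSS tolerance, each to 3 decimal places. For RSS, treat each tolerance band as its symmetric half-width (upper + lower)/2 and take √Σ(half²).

nominal=23.230 wc=[22.110,24.040] rss=0.563

Stack each dimension's contribution:
  +A: nom +5.100 → Σnom=5.100; wc +0.040/-0.180 → slack +0.040/-0.180; half-tol=0.110, Σhalf²=0.012100
  +B: nom +11.500 → Σnom=16.600; wc +0.090/-0.090 → slack +0.130/-0.270; half-tol=0.090, Σhalf²=0.020200
  -C: nom -19.000 → Σnom=-2.400; wc +0.460/-0.400 → slack +0.590/-0.670; half-tol=0.430, Σhalf²=0.205100
  +D: nom +25.630 → Σnom=23.230; wc +0.220/-0.450 → slack +0.810/-1.120; half-tol=0.335, Σhalf²=0.317325
Nominal = 23.230. Worst-case = [23.230 - 1.120, 23.230 + 0.810] = [22.110, 24.040]. RSS = √0.317325 = 0.563.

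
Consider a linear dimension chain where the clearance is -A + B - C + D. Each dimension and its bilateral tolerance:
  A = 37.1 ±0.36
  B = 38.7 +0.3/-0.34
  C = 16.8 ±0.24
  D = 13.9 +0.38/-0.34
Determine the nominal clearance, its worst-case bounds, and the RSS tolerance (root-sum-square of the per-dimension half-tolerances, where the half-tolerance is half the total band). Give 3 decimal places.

Stack each dimension's contribution:
  -A: nom -37.100 → Σnom=-37.100; wc +0.360/-0.360 → slack +0.360/-0.360; half-tol=0.360, Σhalf²=0.129600
  +B: nom +38.700 → Σnom=1.600; wc +0.300/-0.340 → slack +0.660/-0.700; half-tol=0.320, Σhalf²=0.232000
  -C: nom -16.800 → Σnom=-15.200; wc +0.240/-0.240 → slack +0.900/-0.940; half-tol=0.240, Σhalf²=0.289600
  +D: nom +13.900 → Σnom=-1.300; wc +0.380/-0.340 → slack +1.280/-1.280; half-tol=0.360, Σhalf²=0.419200
Nominal = -1.300. Worst-case = [-1.300 - 1.280, -1.300 + 1.280] = [-2.580, -0.020]. RSS = √0.419200 = 0.647.

nominal=-1.300 wc=[-2.580,-0.020] rss=0.647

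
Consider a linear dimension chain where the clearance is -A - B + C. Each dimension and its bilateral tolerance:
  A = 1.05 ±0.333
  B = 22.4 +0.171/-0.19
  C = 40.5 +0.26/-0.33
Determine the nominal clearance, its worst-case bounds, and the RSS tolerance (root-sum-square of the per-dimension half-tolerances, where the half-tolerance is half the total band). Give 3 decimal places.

nominal=17.050 wc=[16.216,17.833] rss=0.480

Stack each dimension's contribution:
  -A: nom -1.050 → Σnom=-1.050; wc +0.333/-0.333 → slack +0.333/-0.333; half-tol=0.333, Σhalf²=0.110889
  -B: nom -22.400 → Σnom=-23.450; wc +0.190/-0.171 → slack +0.523/-0.504; half-tol=0.180, Σhalf²=0.143469
  +C: nom +40.500 → Σnom=17.050; wc +0.260/-0.330 → slack +0.783/-0.834; half-tol=0.295, Σhalf²=0.230494
Nominal = 17.050. Worst-case = [17.050 - 0.834, 17.050 + 0.783] = [16.216, 17.833]. RSS = √0.230494 = 0.480.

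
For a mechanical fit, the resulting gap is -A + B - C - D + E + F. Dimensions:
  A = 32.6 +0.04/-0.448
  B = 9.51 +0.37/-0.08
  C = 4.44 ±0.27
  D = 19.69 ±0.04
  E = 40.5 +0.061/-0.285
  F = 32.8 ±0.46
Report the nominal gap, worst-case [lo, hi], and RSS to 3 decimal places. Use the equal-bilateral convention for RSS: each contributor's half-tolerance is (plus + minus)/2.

Stack each dimension's contribution:
  -A: nom -32.600 → Σnom=-32.600; wc +0.448/-0.040 → slack +0.448/-0.040; half-tol=0.244, Σhalf²=0.059536
  +B: nom +9.510 → Σnom=-23.090; wc +0.370/-0.080 → slack +0.818/-0.120; half-tol=0.225, Σhalf²=0.110161
  -C: nom -4.440 → Σnom=-27.530; wc +0.270/-0.270 → slack +1.088/-0.390; half-tol=0.270, Σhalf²=0.183061
  -D: nom -19.690 → Σnom=-47.220; wc +0.040/-0.040 → slack +1.128/-0.430; half-tol=0.040, Σhalf²=0.184661
  +E: nom +40.500 → Σnom=-6.720; wc +0.061/-0.285 → slack +1.189/-0.715; half-tol=0.173, Σhalf²=0.214590
  +F: nom +32.800 → Σnom=26.080; wc +0.460/-0.460 → slack +1.649/-1.175; half-tol=0.460, Σhalf²=0.426190
Nominal = 26.080. Worst-case = [26.080 - 1.175, 26.080 + 1.649] = [24.905, 27.729]. RSS = √0.426190 = 0.653.

nominal=26.080 wc=[24.905,27.729] rss=0.653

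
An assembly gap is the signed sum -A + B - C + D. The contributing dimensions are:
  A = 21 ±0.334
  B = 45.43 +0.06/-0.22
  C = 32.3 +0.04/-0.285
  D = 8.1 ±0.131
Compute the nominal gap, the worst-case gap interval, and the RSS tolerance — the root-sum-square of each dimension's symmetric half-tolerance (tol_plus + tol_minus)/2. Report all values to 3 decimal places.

Stack each dimension's contribution:
  -A: nom -21.000 → Σnom=-21.000; wc +0.334/-0.334 → slack +0.334/-0.334; half-tol=0.334, Σhalf²=0.111556
  +B: nom +45.430 → Σnom=24.430; wc +0.060/-0.220 → slack +0.394/-0.554; half-tol=0.140, Σhalf²=0.131156
  -C: nom -32.300 → Σnom=-7.870; wc +0.285/-0.040 → slack +0.679/-0.594; half-tol=0.162, Σhalf²=0.157562
  +D: nom +8.100 → Σnom=0.230; wc +0.131/-0.131 → slack +0.810/-0.725; half-tol=0.131, Σhalf²=0.174723
Nominal = 0.230. Worst-case = [0.230 - 0.725, 0.230 + 0.810] = [-0.495, 1.040]. RSS = √0.174723 = 0.418.

nominal=0.230 wc=[-0.495,1.040] rss=0.418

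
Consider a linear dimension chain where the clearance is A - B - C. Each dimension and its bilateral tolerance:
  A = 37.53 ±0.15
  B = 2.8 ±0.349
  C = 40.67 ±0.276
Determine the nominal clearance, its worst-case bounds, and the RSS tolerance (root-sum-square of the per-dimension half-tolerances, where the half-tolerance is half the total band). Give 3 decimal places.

nominal=-5.940 wc=[-6.715,-5.165] rss=0.470

Stack each dimension's contribution:
  +A: nom +37.530 → Σnom=37.530; wc +0.150/-0.150 → slack +0.150/-0.150; half-tol=0.150, Σhalf²=0.022500
  -B: nom -2.800 → Σnom=34.730; wc +0.349/-0.349 → slack +0.499/-0.499; half-tol=0.349, Σhalf²=0.144301
  -C: nom -40.670 → Σnom=-5.940; wc +0.276/-0.276 → slack +0.775/-0.775; half-tol=0.276, Σhalf²=0.220477
Nominal = -5.940. Worst-case = [-5.940 - 0.775, -5.940 + 0.775] = [-6.715, -5.165]. RSS = √0.220477 = 0.470.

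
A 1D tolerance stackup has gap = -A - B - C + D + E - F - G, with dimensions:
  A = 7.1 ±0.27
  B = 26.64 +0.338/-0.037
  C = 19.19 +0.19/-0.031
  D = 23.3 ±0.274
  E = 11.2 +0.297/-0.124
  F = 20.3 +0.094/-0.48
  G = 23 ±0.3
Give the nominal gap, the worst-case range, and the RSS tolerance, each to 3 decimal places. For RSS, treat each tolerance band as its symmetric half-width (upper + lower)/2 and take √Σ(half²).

nominal=-61.730 wc=[-63.320,-60.041] rss=0.642

Stack each dimension's contribution:
  -A: nom -7.100 → Σnom=-7.100; wc +0.270/-0.270 → slack +0.270/-0.270; half-tol=0.270, Σhalf²=0.072900
  -B: nom -26.640 → Σnom=-33.740; wc +0.037/-0.338 → slack +0.307/-0.608; half-tol=0.188, Σhalf²=0.108056
  -C: nom -19.190 → Σnom=-52.930; wc +0.031/-0.190 → slack +0.338/-0.798; half-tol=0.111, Σhalf²=0.120267
  +D: nom +23.300 → Σnom=-29.630; wc +0.274/-0.274 → slack +0.612/-1.072; half-tol=0.274, Σhalf²=0.195343
  +E: nom +11.200 → Σnom=-18.430; wc +0.297/-0.124 → slack +0.909/-1.196; half-tol=0.210, Σhalf²=0.239653
  -F: nom -20.300 → Σnom=-38.730; wc +0.480/-0.094 → slack +1.389/-1.290; half-tol=0.287, Σhalf²=0.322022
  -G: nom -23.000 → Σnom=-61.730; wc +0.300/-0.300 → slack +1.689/-1.590; half-tol=0.300, Σhalf²=0.412022
Nominal = -61.730. Worst-case = [-61.730 - 1.590, -61.730 + 1.689] = [-63.320, -60.041]. RSS = √0.412022 = 0.642.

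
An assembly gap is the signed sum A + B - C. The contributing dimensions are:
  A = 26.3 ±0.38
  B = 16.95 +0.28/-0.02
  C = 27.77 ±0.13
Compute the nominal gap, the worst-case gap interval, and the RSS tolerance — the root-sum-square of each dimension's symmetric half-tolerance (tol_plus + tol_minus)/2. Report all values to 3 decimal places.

Stack each dimension's contribution:
  +A: nom +26.300 → Σnom=26.300; wc +0.380/-0.380 → slack +0.380/-0.380; half-tol=0.380, Σhalf²=0.144400
  +B: nom +16.950 → Σnom=43.250; wc +0.280/-0.020 → slack +0.660/-0.400; half-tol=0.150, Σhalf²=0.166900
  -C: nom -27.770 → Σnom=15.480; wc +0.130/-0.130 → slack +0.790/-0.530; half-tol=0.130, Σhalf²=0.183800
Nominal = 15.480. Worst-case = [15.480 - 0.530, 15.480 + 0.790] = [14.950, 16.270]. RSS = √0.183800 = 0.429.

nominal=15.480 wc=[14.950,16.270] rss=0.429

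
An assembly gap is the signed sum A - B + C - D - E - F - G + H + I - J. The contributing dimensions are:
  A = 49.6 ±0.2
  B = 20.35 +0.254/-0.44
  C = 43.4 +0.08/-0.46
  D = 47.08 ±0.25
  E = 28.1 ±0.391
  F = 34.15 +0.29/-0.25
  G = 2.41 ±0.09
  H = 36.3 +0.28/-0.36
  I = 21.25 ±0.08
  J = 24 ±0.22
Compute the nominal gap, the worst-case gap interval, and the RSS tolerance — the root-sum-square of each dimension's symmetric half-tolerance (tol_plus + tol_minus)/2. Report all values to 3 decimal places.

Stack each dimension's contribution:
  +A: nom +49.600 → Σnom=49.600; wc +0.200/-0.200 → slack +0.200/-0.200; half-tol=0.200, Σhalf²=0.040000
  -B: nom -20.350 → Σnom=29.250; wc +0.440/-0.254 → slack +0.640/-0.454; half-tol=0.347, Σhalf²=0.160409
  +C: nom +43.400 → Σnom=72.650; wc +0.080/-0.460 → slack +0.720/-0.914; half-tol=0.270, Σhalf²=0.233309
  -D: nom -47.080 → Σnom=25.570; wc +0.250/-0.250 → slack +0.970/-1.164; half-tol=0.250, Σhalf²=0.295809
  -E: nom -28.100 → Σnom=-2.530; wc +0.391/-0.391 → slack +1.361/-1.555; half-tol=0.391, Σhalf²=0.448690
  -F: nom -34.150 → Σnom=-36.680; wc +0.250/-0.290 → slack +1.611/-1.845; half-tol=0.270, Σhalf²=0.521590
  -G: nom -2.410 → Σnom=-39.090; wc +0.090/-0.090 → slack +1.701/-1.935; half-tol=0.090, Σhalf²=0.529690
  +H: nom +36.300 → Σnom=-2.790; wc +0.280/-0.360 → slack +1.981/-2.295; half-tol=0.320, Σhalf²=0.632090
  +I: nom +21.250 → Σnom=18.460; wc +0.080/-0.080 → slack +2.061/-2.375; half-tol=0.080, Σhalf²=0.638490
  -J: nom -24.000 → Σnom=-5.540; wc +0.220/-0.220 → slack +2.281/-2.595; half-tol=0.220, Σhalf²=0.686890
Nominal = -5.540. Worst-case = [-5.540 - 2.595, -5.540 + 2.281] = [-8.135, -3.259]. RSS = √0.686890 = 0.829.

nominal=-5.540 wc=[-8.135,-3.259] rss=0.829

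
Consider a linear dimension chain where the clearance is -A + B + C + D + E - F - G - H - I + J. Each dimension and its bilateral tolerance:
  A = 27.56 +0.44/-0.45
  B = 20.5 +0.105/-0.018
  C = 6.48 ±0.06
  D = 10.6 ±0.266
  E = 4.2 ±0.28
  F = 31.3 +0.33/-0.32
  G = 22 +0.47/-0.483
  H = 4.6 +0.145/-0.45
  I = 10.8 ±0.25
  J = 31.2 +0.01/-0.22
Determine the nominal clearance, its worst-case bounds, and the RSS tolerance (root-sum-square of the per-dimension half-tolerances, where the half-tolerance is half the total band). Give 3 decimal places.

nominal=-23.280 wc=[-25.759,-20.606] rss=0.923

Stack each dimension's contribution:
  -A: nom -27.560 → Σnom=-27.560; wc +0.450/-0.440 → slack +0.450/-0.440; half-tol=0.445, Σhalf²=0.198025
  +B: nom +20.500 → Σnom=-7.060; wc +0.105/-0.018 → slack +0.555/-0.458; half-tol=0.061, Σhalf²=0.201807
  +C: nom +6.480 → Σnom=-0.580; wc +0.060/-0.060 → slack +0.615/-0.518; half-tol=0.060, Σhalf²=0.205407
  +D: nom +10.600 → Σnom=10.020; wc +0.266/-0.266 → slack +0.881/-0.784; half-tol=0.266, Σhalf²=0.276163
  +E: nom +4.200 → Σnom=14.220; wc +0.280/-0.280 → slack +1.161/-1.064; half-tol=0.280, Σhalf²=0.354563
  -F: nom -31.300 → Σnom=-17.080; wc +0.320/-0.330 → slack +1.481/-1.394; half-tol=0.325, Σhalf²=0.460188
  -G: nom -22.000 → Σnom=-39.080; wc +0.483/-0.470 → slack +1.964/-1.864; half-tol=0.476, Σhalf²=0.687241
  -H: nom -4.600 → Σnom=-43.680; wc +0.450/-0.145 → slack +2.414/-2.009; half-tol=0.297, Σhalf²=0.775747
  -I: nom -10.800 → Σnom=-54.480; wc +0.250/-0.250 → slack +2.664/-2.259; half-tol=0.250, Σhalf²=0.838247
  +J: nom +31.200 → Σnom=-23.280; wc +0.010/-0.220 → slack +2.674/-2.479; half-tol=0.115, Σhalf²=0.851472
Nominal = -23.280. Worst-case = [-23.280 - 2.479, -23.280 + 2.674] = [-25.759, -20.606]. RSS = √0.851472 = 0.923.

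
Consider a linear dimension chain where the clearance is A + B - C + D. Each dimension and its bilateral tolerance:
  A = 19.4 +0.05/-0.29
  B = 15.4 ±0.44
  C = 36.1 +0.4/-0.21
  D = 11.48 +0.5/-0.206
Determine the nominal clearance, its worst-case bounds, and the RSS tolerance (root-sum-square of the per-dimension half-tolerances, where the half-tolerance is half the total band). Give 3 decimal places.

nominal=10.180 wc=[8.844,11.380] rss=0.663

Stack each dimension's contribution:
  +A: nom +19.400 → Σnom=19.400; wc +0.050/-0.290 → slack +0.050/-0.290; half-tol=0.170, Σhalf²=0.028900
  +B: nom +15.400 → Σnom=34.800; wc +0.440/-0.440 → slack +0.490/-0.730; half-tol=0.440, Σhalf²=0.222500
  -C: nom -36.100 → Σnom=-1.300; wc +0.210/-0.400 → slack +0.700/-1.130; half-tol=0.305, Σhalf²=0.315525
  +D: nom +11.480 → Σnom=10.180; wc +0.500/-0.206 → slack +1.200/-1.336; half-tol=0.353, Σhalf²=0.440134
Nominal = 10.180. Worst-case = [10.180 - 1.336, 10.180 + 1.200] = [8.844, 11.380]. RSS = √0.440134 = 0.663.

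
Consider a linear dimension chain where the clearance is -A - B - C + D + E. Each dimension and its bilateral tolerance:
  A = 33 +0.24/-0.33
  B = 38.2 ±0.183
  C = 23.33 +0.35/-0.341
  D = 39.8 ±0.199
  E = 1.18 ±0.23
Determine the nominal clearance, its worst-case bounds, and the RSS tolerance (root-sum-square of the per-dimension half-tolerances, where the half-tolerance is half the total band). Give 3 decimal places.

nominal=-53.550 wc=[-54.752,-52.267] rss=0.571

Stack each dimension's contribution:
  -A: nom -33.000 → Σnom=-33.000; wc +0.330/-0.240 → slack +0.330/-0.240; half-tol=0.285, Σhalf²=0.081225
  -B: nom -38.200 → Σnom=-71.200; wc +0.183/-0.183 → slack +0.513/-0.423; half-tol=0.183, Σhalf²=0.114714
  -C: nom -23.330 → Σnom=-94.530; wc +0.341/-0.350 → slack +0.854/-0.773; half-tol=0.346, Σhalf²=0.234084
  +D: nom +39.800 → Σnom=-54.730; wc +0.199/-0.199 → slack +1.053/-0.972; half-tol=0.199, Σhalf²=0.273685
  +E: nom +1.180 → Σnom=-53.550; wc +0.230/-0.230 → slack +1.283/-1.202; half-tol=0.230, Σhalf²=0.326585
Nominal = -53.550. Worst-case = [-53.550 - 1.202, -53.550 + 1.283] = [-54.752, -52.267]. RSS = √0.326585 = 0.571.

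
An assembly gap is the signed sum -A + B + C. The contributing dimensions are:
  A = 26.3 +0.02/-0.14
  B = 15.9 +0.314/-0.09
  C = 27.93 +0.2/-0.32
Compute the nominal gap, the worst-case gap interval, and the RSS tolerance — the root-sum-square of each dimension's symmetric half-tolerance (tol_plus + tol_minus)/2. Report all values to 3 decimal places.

Stack each dimension's contribution:
  -A: nom -26.300 → Σnom=-26.300; wc +0.140/-0.020 → slack +0.140/-0.020; half-tol=0.080, Σhalf²=0.006400
  +B: nom +15.900 → Σnom=-10.400; wc +0.314/-0.090 → slack +0.454/-0.110; half-tol=0.202, Σhalf²=0.047204
  +C: nom +27.930 → Σnom=17.530; wc +0.200/-0.320 → slack +0.654/-0.430; half-tol=0.260, Σhalf²=0.114804
Nominal = 17.530. Worst-case = [17.530 - 0.430, 17.530 + 0.654] = [17.100, 18.184]. RSS = √0.114804 = 0.339.

nominal=17.530 wc=[17.100,18.184] rss=0.339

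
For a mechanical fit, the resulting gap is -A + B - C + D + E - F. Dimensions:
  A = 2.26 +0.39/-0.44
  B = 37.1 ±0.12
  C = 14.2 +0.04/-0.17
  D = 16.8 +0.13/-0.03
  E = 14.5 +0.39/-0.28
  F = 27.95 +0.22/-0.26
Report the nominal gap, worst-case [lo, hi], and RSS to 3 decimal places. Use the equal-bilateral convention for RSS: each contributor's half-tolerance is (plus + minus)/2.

Stack each dimension's contribution:
  -A: nom -2.260 → Σnom=-2.260; wc +0.440/-0.390 → slack +0.440/-0.390; half-tol=0.415, Σhalf²=0.172225
  +B: nom +37.100 → Σnom=34.840; wc +0.120/-0.120 → slack +0.560/-0.510; half-tol=0.120, Σhalf²=0.186625
  -C: nom -14.200 → Σnom=20.640; wc +0.170/-0.040 → slack +0.730/-0.550; half-tol=0.105, Σhalf²=0.197650
  +D: nom +16.800 → Σnom=37.440; wc +0.130/-0.030 → slack +0.860/-0.580; half-tol=0.080, Σhalf²=0.204050
  +E: nom +14.500 → Σnom=51.940; wc +0.390/-0.280 → slack +1.250/-0.860; half-tol=0.335, Σhalf²=0.316275
  -F: nom -27.950 → Σnom=23.990; wc +0.260/-0.220 → slack +1.510/-1.080; half-tol=0.240, Σhalf²=0.373875
Nominal = 23.990. Worst-case = [23.990 - 1.080, 23.990 + 1.510] = [22.910, 25.500]. RSS = √0.373875 = 0.611.

nominal=23.990 wc=[22.910,25.500] rss=0.611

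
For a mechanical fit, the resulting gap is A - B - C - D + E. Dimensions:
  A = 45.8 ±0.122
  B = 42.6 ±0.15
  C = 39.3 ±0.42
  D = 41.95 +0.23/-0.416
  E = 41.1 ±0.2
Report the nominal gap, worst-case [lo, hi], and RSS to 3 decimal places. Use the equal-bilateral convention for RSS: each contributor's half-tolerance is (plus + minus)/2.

Stack each dimension's contribution:
  +A: nom +45.800 → Σnom=45.800; wc +0.122/-0.122 → slack +0.122/-0.122; half-tol=0.122, Σhalf²=0.014884
  -B: nom -42.600 → Σnom=3.200; wc +0.150/-0.150 → slack +0.272/-0.272; half-tol=0.150, Σhalf²=0.037384
  -C: nom -39.300 → Σnom=-36.100; wc +0.420/-0.420 → slack +0.692/-0.692; half-tol=0.420, Σhalf²=0.213784
  -D: nom -41.950 → Σnom=-78.050; wc +0.416/-0.230 → slack +1.108/-0.922; half-tol=0.323, Σhalf²=0.318113
  +E: nom +41.100 → Σnom=-36.950; wc +0.200/-0.200 → slack +1.308/-1.122; half-tol=0.200, Σhalf²=0.358113
Nominal = -36.950. Worst-case = [-36.950 - 1.122, -36.950 + 1.308] = [-38.072, -35.642]. RSS = √0.358113 = 0.598.

nominal=-36.950 wc=[-38.072,-35.642] rss=0.598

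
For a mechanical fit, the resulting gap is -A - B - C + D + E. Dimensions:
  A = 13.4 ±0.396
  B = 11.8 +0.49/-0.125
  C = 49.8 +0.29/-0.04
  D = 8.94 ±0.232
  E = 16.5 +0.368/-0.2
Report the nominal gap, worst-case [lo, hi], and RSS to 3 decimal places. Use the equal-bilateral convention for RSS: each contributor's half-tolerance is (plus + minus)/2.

Stack each dimension's contribution:
  -A: nom -13.400 → Σnom=-13.400; wc +0.396/-0.396 → slack +0.396/-0.396; half-tol=0.396, Σhalf²=0.156816
  -B: nom -11.800 → Σnom=-25.200; wc +0.125/-0.490 → slack +0.521/-0.886; half-tol=0.307, Σhalf²=0.251372
  -C: nom -49.800 → Σnom=-75.000; wc +0.040/-0.290 → slack +0.561/-1.176; half-tol=0.165, Σhalf²=0.278597
  +D: nom +8.940 → Σnom=-66.060; wc +0.232/-0.232 → slack +0.793/-1.408; half-tol=0.232, Σhalf²=0.332421
  +E: nom +16.500 → Σnom=-49.560; wc +0.368/-0.200 → slack +1.161/-1.608; half-tol=0.284, Σhalf²=0.413077
Nominal = -49.560. Worst-case = [-49.560 - 1.608, -49.560 + 1.161] = [-51.168, -48.399]. RSS = √0.413077 = 0.643.

nominal=-49.560 wc=[-51.168,-48.399] rss=0.643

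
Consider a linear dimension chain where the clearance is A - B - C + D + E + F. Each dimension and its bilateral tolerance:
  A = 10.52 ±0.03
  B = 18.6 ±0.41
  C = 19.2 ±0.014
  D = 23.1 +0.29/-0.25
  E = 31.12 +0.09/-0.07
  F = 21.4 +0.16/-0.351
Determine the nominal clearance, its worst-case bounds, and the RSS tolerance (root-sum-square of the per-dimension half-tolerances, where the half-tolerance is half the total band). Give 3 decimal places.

nominal=48.340 wc=[47.215,49.334] rss=0.560

Stack each dimension's contribution:
  +A: nom +10.520 → Σnom=10.520; wc +0.030/-0.030 → slack +0.030/-0.030; half-tol=0.030, Σhalf²=0.000900
  -B: nom -18.600 → Σnom=-8.080; wc +0.410/-0.410 → slack +0.440/-0.440; half-tol=0.410, Σhalf²=0.169000
  -C: nom -19.200 → Σnom=-27.280; wc +0.014/-0.014 → slack +0.454/-0.454; half-tol=0.014, Σhalf²=0.169196
  +D: nom +23.100 → Σnom=-4.180; wc +0.290/-0.250 → slack +0.744/-0.704; half-tol=0.270, Σhalf²=0.242096
  +E: nom +31.120 → Σnom=26.940; wc +0.090/-0.070 → slack +0.834/-0.774; half-tol=0.080, Σhalf²=0.248496
  +F: nom +21.400 → Σnom=48.340; wc +0.160/-0.351 → slack +0.994/-1.125; half-tol=0.256, Σhalf²=0.313776
Nominal = 48.340. Worst-case = [48.340 - 1.125, 48.340 + 0.994] = [47.215, 49.334]. RSS = √0.313776 = 0.560.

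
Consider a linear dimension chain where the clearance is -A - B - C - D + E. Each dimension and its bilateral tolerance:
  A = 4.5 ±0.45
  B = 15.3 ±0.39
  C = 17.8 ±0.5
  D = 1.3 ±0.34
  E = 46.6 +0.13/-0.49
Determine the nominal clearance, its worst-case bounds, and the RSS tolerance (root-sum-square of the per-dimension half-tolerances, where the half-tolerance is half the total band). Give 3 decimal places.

nominal=7.700 wc=[5.530,9.510] rss=0.903

Stack each dimension's contribution:
  -A: nom -4.500 → Σnom=-4.500; wc +0.450/-0.450 → slack +0.450/-0.450; half-tol=0.450, Σhalf²=0.202500
  -B: nom -15.300 → Σnom=-19.800; wc +0.390/-0.390 → slack +0.840/-0.840; half-tol=0.390, Σhalf²=0.354600
  -C: nom -17.800 → Σnom=-37.600; wc +0.500/-0.500 → slack +1.340/-1.340; half-tol=0.500, Σhalf²=0.604600
  -D: nom -1.300 → Σnom=-38.900; wc +0.340/-0.340 → slack +1.680/-1.680; half-tol=0.340, Σhalf²=0.720200
  +E: nom +46.600 → Σnom=7.700; wc +0.130/-0.490 → slack +1.810/-2.170; half-tol=0.310, Σhalf²=0.816300
Nominal = 7.700. Worst-case = [7.700 - 2.170, 7.700 + 1.810] = [5.530, 9.510]. RSS = √0.816300 = 0.903.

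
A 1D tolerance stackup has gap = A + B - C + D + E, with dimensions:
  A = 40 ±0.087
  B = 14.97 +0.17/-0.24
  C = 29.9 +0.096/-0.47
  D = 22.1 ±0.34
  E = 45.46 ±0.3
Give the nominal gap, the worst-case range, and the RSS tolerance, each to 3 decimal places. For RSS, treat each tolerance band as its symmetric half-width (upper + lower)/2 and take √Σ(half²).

nominal=92.630 wc=[91.567,93.997] rss=0.579

Stack each dimension's contribution:
  +A: nom +40.000 → Σnom=40.000; wc +0.087/-0.087 → slack +0.087/-0.087; half-tol=0.087, Σhalf²=0.007569
  +B: nom +14.970 → Σnom=54.970; wc +0.170/-0.240 → slack +0.257/-0.327; half-tol=0.205, Σhalf²=0.049594
  -C: nom -29.900 → Σnom=25.070; wc +0.470/-0.096 → slack +0.727/-0.423; half-tol=0.283, Σhalf²=0.129683
  +D: nom +22.100 → Σnom=47.170; wc +0.340/-0.340 → slack +1.067/-0.763; half-tol=0.340, Σhalf²=0.245283
  +E: nom +45.460 → Σnom=92.630; wc +0.300/-0.300 → slack +1.367/-1.063; half-tol=0.300, Σhalf²=0.335283
Nominal = 92.630. Worst-case = [92.630 - 1.063, 92.630 + 1.367] = [91.567, 93.997]. RSS = √0.335283 = 0.579.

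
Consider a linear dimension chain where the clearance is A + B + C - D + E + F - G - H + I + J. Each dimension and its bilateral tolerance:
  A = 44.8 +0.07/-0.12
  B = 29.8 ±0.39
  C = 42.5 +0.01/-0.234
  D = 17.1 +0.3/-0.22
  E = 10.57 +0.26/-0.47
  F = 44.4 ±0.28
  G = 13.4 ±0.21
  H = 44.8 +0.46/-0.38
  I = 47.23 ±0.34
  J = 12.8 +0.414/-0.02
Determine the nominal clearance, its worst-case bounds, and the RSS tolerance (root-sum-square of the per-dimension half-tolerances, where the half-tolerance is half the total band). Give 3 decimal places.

Stack each dimension's contribution:
  +A: nom +44.800 → Σnom=44.800; wc +0.070/-0.120 → slack +0.070/-0.120; half-tol=0.095, Σhalf²=0.009025
  +B: nom +29.800 → Σnom=74.600; wc +0.390/-0.390 → slack +0.460/-0.510; half-tol=0.390, Σhalf²=0.161125
  +C: nom +42.500 → Σnom=117.100; wc +0.010/-0.234 → slack +0.470/-0.744; half-tol=0.122, Σhalf²=0.176009
  -D: nom -17.100 → Σnom=100.000; wc +0.220/-0.300 → slack +0.690/-1.044; half-tol=0.260, Σhalf²=0.243609
  +E: nom +10.570 → Σnom=110.570; wc +0.260/-0.470 → slack +0.950/-1.514; half-tol=0.365, Σhalf²=0.376834
  +F: nom +44.400 → Σnom=154.970; wc +0.280/-0.280 → slack +1.230/-1.794; half-tol=0.280, Σhalf²=0.455234
  -G: nom -13.400 → Σnom=141.570; wc +0.210/-0.210 → slack +1.440/-2.004; half-tol=0.210, Σhalf²=0.499334
  -H: nom -44.800 → Σnom=96.770; wc +0.380/-0.460 → slack +1.820/-2.464; half-tol=0.420, Σhalf²=0.675734
  +I: nom +47.230 → Σnom=144.000; wc +0.340/-0.340 → slack +2.160/-2.804; half-tol=0.340, Σhalf²=0.791334
  +J: nom +12.800 → Σnom=156.800; wc +0.414/-0.020 → slack +2.574/-2.824; half-tol=0.217, Σhalf²=0.838423
Nominal = 156.800. Worst-case = [156.800 - 2.824, 156.800 + 2.574] = [153.976, 159.374]. RSS = √0.838423 = 0.916.

nominal=156.800 wc=[153.976,159.374] rss=0.916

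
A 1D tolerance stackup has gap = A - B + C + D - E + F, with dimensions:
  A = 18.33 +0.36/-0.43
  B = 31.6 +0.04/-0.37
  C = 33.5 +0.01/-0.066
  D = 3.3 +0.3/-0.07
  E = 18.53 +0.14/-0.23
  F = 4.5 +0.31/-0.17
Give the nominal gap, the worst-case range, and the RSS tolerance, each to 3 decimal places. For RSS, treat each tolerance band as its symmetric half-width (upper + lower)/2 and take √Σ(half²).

nominal=9.500 wc=[8.584,11.080] rss=0.571

Stack each dimension's contribution:
  +A: nom +18.330 → Σnom=18.330; wc +0.360/-0.430 → slack +0.360/-0.430; half-tol=0.395, Σhalf²=0.156025
  -B: nom -31.600 → Σnom=-13.270; wc +0.370/-0.040 → slack +0.730/-0.470; half-tol=0.205, Σhalf²=0.198050
  +C: nom +33.500 → Σnom=20.230; wc +0.010/-0.066 → slack +0.740/-0.536; half-tol=0.038, Σhalf²=0.199494
  +D: nom +3.300 → Σnom=23.530; wc +0.300/-0.070 → slack +1.040/-0.606; half-tol=0.185, Σhalf²=0.233719
  -E: nom -18.530 → Σnom=5.000; wc +0.230/-0.140 → slack +1.270/-0.746; half-tol=0.185, Σhalf²=0.267944
  +F: nom +4.500 → Σnom=9.500; wc +0.310/-0.170 → slack +1.580/-0.916; half-tol=0.240, Σhalf²=0.325544
Nominal = 9.500. Worst-case = [9.500 - 0.916, 9.500 + 1.580] = [8.584, 11.080]. RSS = √0.325544 = 0.571.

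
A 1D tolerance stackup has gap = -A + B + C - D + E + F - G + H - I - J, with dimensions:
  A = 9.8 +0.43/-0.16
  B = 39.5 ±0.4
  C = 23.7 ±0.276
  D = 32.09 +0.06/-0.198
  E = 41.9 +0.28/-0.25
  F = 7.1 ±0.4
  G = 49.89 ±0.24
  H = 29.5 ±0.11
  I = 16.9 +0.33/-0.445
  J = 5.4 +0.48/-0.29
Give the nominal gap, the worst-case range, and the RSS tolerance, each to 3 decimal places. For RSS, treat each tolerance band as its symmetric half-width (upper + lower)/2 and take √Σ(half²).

Stack each dimension's contribution:
  -A: nom -9.800 → Σnom=-9.800; wc +0.160/-0.430 → slack +0.160/-0.430; half-tol=0.295, Σhalf²=0.087025
  +B: nom +39.500 → Σnom=29.700; wc +0.400/-0.400 → slack +0.560/-0.830; half-tol=0.400, Σhalf²=0.247025
  +C: nom +23.700 → Σnom=53.400; wc +0.276/-0.276 → slack +0.836/-1.106; half-tol=0.276, Σhalf²=0.323201
  -D: nom -32.090 → Σnom=21.310; wc +0.198/-0.060 → slack +1.034/-1.166; half-tol=0.129, Σhalf²=0.339842
  +E: nom +41.900 → Σnom=63.210; wc +0.280/-0.250 → slack +1.314/-1.416; half-tol=0.265, Σhalf²=0.410067
  +F: nom +7.100 → Σnom=70.310; wc +0.400/-0.400 → slack +1.714/-1.816; half-tol=0.400, Σhalf²=0.570067
  -G: nom -49.890 → Σnom=20.420; wc +0.240/-0.240 → slack +1.954/-2.056; half-tol=0.240, Σhalf²=0.627667
  +H: nom +29.500 → Σnom=49.920; wc +0.110/-0.110 → slack +2.064/-2.166; half-tol=0.110, Σhalf²=0.639767
  -I: nom -16.900 → Σnom=33.020; wc +0.445/-0.330 → slack +2.509/-2.496; half-tol=0.388, Σhalf²=0.789923
  -J: nom -5.400 → Σnom=27.620; wc +0.290/-0.480 → slack +2.799/-2.976; half-tol=0.385, Σhalf²=0.938148
Nominal = 27.620. Worst-case = [27.620 - 2.976, 27.620 + 2.799] = [24.644, 30.419]. RSS = √0.938148 = 0.969.

nominal=27.620 wc=[24.644,30.419] rss=0.969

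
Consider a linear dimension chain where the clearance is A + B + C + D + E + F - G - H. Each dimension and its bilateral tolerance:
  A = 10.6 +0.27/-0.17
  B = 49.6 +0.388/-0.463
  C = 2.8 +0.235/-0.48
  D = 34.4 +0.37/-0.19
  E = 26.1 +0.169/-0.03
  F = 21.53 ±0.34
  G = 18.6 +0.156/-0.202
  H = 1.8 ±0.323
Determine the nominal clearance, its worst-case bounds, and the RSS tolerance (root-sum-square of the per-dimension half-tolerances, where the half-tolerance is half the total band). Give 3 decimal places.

nominal=124.630 wc=[122.478,126.927] rss=0.835

Stack each dimension's contribution:
  +A: nom +10.600 → Σnom=10.600; wc +0.270/-0.170 → slack +0.270/-0.170; half-tol=0.220, Σhalf²=0.048400
  +B: nom +49.600 → Σnom=60.200; wc +0.388/-0.463 → slack +0.658/-0.633; half-tol=0.425, Σhalf²=0.229450
  +C: nom +2.800 → Σnom=63.000; wc +0.235/-0.480 → slack +0.893/-1.113; half-tol=0.357, Σhalf²=0.357256
  +D: nom +34.400 → Σnom=97.400; wc +0.370/-0.190 → slack +1.263/-1.303; half-tol=0.280, Σhalf²=0.435657
  +E: nom +26.100 → Σnom=123.500; wc +0.169/-0.030 → slack +1.432/-1.333; half-tol=0.100, Σhalf²=0.445557
  +F: nom +21.530 → Σnom=145.030; wc +0.340/-0.340 → slack +1.772/-1.673; half-tol=0.340, Σhalf²=0.561157
  -G: nom -18.600 → Σnom=126.430; wc +0.202/-0.156 → slack +1.974/-1.829; half-tol=0.179, Σhalf²=0.593198
  -H: nom -1.800 → Σnom=124.630; wc +0.323/-0.323 → slack +2.297/-2.152; half-tol=0.323, Σhalf²=0.697527
Nominal = 124.630. Worst-case = [124.630 - 2.152, 124.630 + 2.297] = [122.478, 126.927]. RSS = √0.697527 = 0.835.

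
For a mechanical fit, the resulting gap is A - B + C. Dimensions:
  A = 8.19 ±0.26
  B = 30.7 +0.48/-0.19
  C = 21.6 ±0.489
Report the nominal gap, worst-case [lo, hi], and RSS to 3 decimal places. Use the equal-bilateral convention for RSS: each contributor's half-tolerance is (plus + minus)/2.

nominal=-0.910 wc=[-2.139,0.029] rss=0.647

Stack each dimension's contribution:
  +A: nom +8.190 → Σnom=8.190; wc +0.260/-0.260 → slack +0.260/-0.260; half-tol=0.260, Σhalf²=0.067600
  -B: nom -30.700 → Σnom=-22.510; wc +0.190/-0.480 → slack +0.450/-0.740; half-tol=0.335, Σhalf²=0.179825
  +C: nom +21.600 → Σnom=-0.910; wc +0.489/-0.489 → slack +0.939/-1.229; half-tol=0.489, Σhalf²=0.418946
Nominal = -0.910. Worst-case = [-0.910 - 1.229, -0.910 + 0.939] = [-2.139, 0.029]. RSS = √0.418946 = 0.647.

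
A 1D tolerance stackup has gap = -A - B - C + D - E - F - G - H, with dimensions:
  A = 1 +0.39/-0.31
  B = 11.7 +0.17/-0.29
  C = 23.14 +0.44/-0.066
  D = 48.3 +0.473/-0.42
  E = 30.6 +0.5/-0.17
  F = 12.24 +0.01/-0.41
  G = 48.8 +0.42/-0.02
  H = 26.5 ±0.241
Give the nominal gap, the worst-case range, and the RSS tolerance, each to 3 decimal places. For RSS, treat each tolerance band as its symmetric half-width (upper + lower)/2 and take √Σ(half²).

nominal=-105.680 wc=[-108.271,-103.700] rss=0.838

Stack each dimension's contribution:
  -A: nom -1.000 → Σnom=-1.000; wc +0.310/-0.390 → slack +0.310/-0.390; half-tol=0.350, Σhalf²=0.122500
  -B: nom -11.700 → Σnom=-12.700; wc +0.290/-0.170 → slack +0.600/-0.560; half-tol=0.230, Σhalf²=0.175400
  -C: nom -23.140 → Σnom=-35.840; wc +0.066/-0.440 → slack +0.666/-1.000; half-tol=0.253, Σhalf²=0.239409
  +D: nom +48.300 → Σnom=12.460; wc +0.473/-0.420 → slack +1.139/-1.420; half-tol=0.447, Σhalf²=0.438771
  -E: nom -30.600 → Σnom=-18.140; wc +0.170/-0.500 → slack +1.309/-1.920; half-tol=0.335, Σhalf²=0.550996
  -F: nom -12.240 → Σnom=-30.380; wc +0.410/-0.010 → slack +1.719/-1.930; half-tol=0.210, Σhalf²=0.595096
  -G: nom -48.800 → Σnom=-79.180; wc +0.020/-0.420 → slack +1.739/-2.350; half-tol=0.220, Σhalf²=0.643496
  -H: nom -26.500 → Σnom=-105.680; wc +0.241/-0.241 → slack +1.980/-2.591; half-tol=0.241, Σhalf²=0.701577
Nominal = -105.680. Worst-case = [-105.680 - 2.591, -105.680 + 1.980] = [-108.271, -103.700]. RSS = √0.701577 = 0.838.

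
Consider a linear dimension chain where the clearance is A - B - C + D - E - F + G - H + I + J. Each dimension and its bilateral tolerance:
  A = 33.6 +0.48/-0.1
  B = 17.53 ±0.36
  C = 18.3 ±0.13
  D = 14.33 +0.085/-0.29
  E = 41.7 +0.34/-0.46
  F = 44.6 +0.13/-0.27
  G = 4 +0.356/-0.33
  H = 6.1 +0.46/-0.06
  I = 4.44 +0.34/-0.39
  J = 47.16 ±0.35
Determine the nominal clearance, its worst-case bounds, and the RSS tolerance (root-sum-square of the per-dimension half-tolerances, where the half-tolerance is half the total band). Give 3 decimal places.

nominal=-24.700 wc=[-27.580,-21.809] rss=0.952

Stack each dimension's contribution:
  +A: nom +33.600 → Σnom=33.600; wc +0.480/-0.100 → slack +0.480/-0.100; half-tol=0.290, Σhalf²=0.084100
  -B: nom -17.530 → Σnom=16.070; wc +0.360/-0.360 → slack +0.840/-0.460; half-tol=0.360, Σhalf²=0.213700
  -C: nom -18.300 → Σnom=-2.230; wc +0.130/-0.130 → slack +0.970/-0.590; half-tol=0.130, Σhalf²=0.230600
  +D: nom +14.330 → Σnom=12.100; wc +0.085/-0.290 → slack +1.055/-0.880; half-tol=0.188, Σhalf²=0.265756
  -E: nom -41.700 → Σnom=-29.600; wc +0.460/-0.340 → slack +1.515/-1.220; half-tol=0.400, Σhalf²=0.425756
  -F: nom -44.600 → Σnom=-74.200; wc +0.270/-0.130 → slack +1.785/-1.350; half-tol=0.200, Σhalf²=0.465756
  +G: nom +4.000 → Σnom=-70.200; wc +0.356/-0.330 → slack +2.141/-1.680; half-tol=0.343, Σhalf²=0.583405
  -H: nom -6.100 → Σnom=-76.300; wc +0.060/-0.460 → slack +2.201/-2.140; half-tol=0.260, Σhalf²=0.651005
  +I: nom +4.440 → Σnom=-71.860; wc +0.340/-0.390 → slack +2.541/-2.530; half-tol=0.365, Σhalf²=0.784230
  +J: nom +47.160 → Σnom=-24.700; wc +0.350/-0.350 → slack +2.891/-2.880; half-tol=0.350, Σhalf²=0.906730
Nominal = -24.700. Worst-case = [-24.700 - 2.880, -24.700 + 2.891] = [-27.580, -21.809]. RSS = √0.906730 = 0.952.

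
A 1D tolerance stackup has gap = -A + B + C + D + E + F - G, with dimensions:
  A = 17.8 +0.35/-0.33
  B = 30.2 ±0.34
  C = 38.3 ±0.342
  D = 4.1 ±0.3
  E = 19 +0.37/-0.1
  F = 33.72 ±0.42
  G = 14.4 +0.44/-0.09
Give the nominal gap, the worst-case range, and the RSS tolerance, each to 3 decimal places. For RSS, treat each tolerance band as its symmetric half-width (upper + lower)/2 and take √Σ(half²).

nominal=93.120 wc=[90.828,95.312] rss=0.860

Stack each dimension's contribution:
  -A: nom -17.800 → Σnom=-17.800; wc +0.330/-0.350 → slack +0.330/-0.350; half-tol=0.340, Σhalf²=0.115600
  +B: nom +30.200 → Σnom=12.400; wc +0.340/-0.340 → slack +0.670/-0.690; half-tol=0.340, Σhalf²=0.231200
  +C: nom +38.300 → Σnom=50.700; wc +0.342/-0.342 → slack +1.012/-1.032; half-tol=0.342, Σhalf²=0.348164
  +D: nom +4.100 → Σnom=54.800; wc +0.300/-0.300 → slack +1.312/-1.332; half-tol=0.300, Σhalf²=0.438164
  +E: nom +19.000 → Σnom=73.800; wc +0.370/-0.100 → slack +1.682/-1.432; half-tol=0.235, Σhalf²=0.493389
  +F: nom +33.720 → Σnom=107.520; wc +0.420/-0.420 → slack +2.102/-1.852; half-tol=0.420, Σhalf²=0.669789
  -G: nom -14.400 → Σnom=93.120; wc +0.090/-0.440 → slack +2.192/-2.292; half-tol=0.265, Σhalf²=0.740014
Nominal = 93.120. Worst-case = [93.120 - 2.292, 93.120 + 2.192] = [90.828, 95.312]. RSS = √0.740014 = 0.860.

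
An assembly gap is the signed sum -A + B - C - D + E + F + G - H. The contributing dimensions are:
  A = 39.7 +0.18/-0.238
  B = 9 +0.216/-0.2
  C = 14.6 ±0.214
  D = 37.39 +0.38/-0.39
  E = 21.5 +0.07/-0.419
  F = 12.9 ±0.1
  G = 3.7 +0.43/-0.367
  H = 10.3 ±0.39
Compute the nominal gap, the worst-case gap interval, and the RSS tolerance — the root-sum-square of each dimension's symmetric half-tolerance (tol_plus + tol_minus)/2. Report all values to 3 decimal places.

nominal=-54.890 wc=[-57.140,-52.842] rss=0.813

Stack each dimension's contribution:
  -A: nom -39.700 → Σnom=-39.700; wc +0.238/-0.180 → slack +0.238/-0.180; half-tol=0.209, Σhalf²=0.043681
  +B: nom +9.000 → Σnom=-30.700; wc +0.216/-0.200 → slack +0.454/-0.380; half-tol=0.208, Σhalf²=0.086945
  -C: nom -14.600 → Σnom=-45.300; wc +0.214/-0.214 → slack +0.668/-0.594; half-tol=0.214, Σhalf²=0.132741
  -D: nom -37.390 → Σnom=-82.690; wc +0.390/-0.380 → slack +1.058/-0.974; half-tol=0.385, Σhalf²=0.280966
  +E: nom +21.500 → Σnom=-61.190; wc +0.070/-0.419 → slack +1.128/-1.393; half-tol=0.244, Σhalf²=0.340746
  +F: nom +12.900 → Σnom=-48.290; wc +0.100/-0.100 → slack +1.228/-1.493; half-tol=0.100, Σhalf²=0.350746
  +G: nom +3.700 → Σnom=-44.590; wc +0.430/-0.367 → slack +1.658/-1.860; half-tol=0.398, Σhalf²=0.509548
  -H: nom -10.300 → Σnom=-54.890; wc +0.390/-0.390 → slack +2.048/-2.250; half-tol=0.390, Σhalf²=0.661648
Nominal = -54.890. Worst-case = [-54.890 - 2.250, -54.890 + 2.048] = [-57.140, -52.842]. RSS = √0.661648 = 0.813.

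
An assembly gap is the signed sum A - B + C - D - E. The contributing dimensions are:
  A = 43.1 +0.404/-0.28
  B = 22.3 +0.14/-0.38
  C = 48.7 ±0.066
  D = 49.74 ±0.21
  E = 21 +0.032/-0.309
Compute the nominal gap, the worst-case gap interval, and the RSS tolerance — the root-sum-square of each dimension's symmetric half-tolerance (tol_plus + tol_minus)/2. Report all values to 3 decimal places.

nominal=-1.240 wc=[-1.968,0.129] rss=0.512

Stack each dimension's contribution:
  +A: nom +43.100 → Σnom=43.100; wc +0.404/-0.280 → slack +0.404/-0.280; half-tol=0.342, Σhalf²=0.116964
  -B: nom -22.300 → Σnom=20.800; wc +0.380/-0.140 → slack +0.784/-0.420; half-tol=0.260, Σhalf²=0.184564
  +C: nom +48.700 → Σnom=69.500; wc +0.066/-0.066 → slack +0.850/-0.486; half-tol=0.066, Σhalf²=0.188920
  -D: nom -49.740 → Σnom=19.760; wc +0.210/-0.210 → slack +1.060/-0.696; half-tol=0.210, Σhalf²=0.233020
  -E: nom -21.000 → Σnom=-1.240; wc +0.309/-0.032 → slack +1.369/-0.728; half-tol=0.170, Σhalf²=0.262090
Nominal = -1.240. Worst-case = [-1.240 - 0.728, -1.240 + 1.369] = [-1.968, 0.129]. RSS = √0.262090 = 0.512.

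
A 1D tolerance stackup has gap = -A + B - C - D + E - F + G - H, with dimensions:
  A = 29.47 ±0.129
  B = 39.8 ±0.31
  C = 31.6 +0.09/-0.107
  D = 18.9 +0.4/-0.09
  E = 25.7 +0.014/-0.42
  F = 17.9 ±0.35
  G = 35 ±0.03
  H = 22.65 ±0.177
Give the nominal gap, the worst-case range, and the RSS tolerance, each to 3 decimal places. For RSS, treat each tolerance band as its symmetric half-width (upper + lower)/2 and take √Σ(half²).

Stack each dimension's contribution:
  -A: nom -29.470 → Σnom=-29.470; wc +0.129/-0.129 → slack +0.129/-0.129; half-tol=0.129, Σhalf²=0.016641
  +B: nom +39.800 → Σnom=10.330; wc +0.310/-0.310 → slack +0.439/-0.439; half-tol=0.310, Σhalf²=0.112741
  -C: nom -31.600 → Σnom=-21.270; wc +0.107/-0.090 → slack +0.546/-0.529; half-tol=0.099, Σhalf²=0.122443
  -D: nom -18.900 → Σnom=-40.170; wc +0.090/-0.400 → slack +0.636/-0.929; half-tol=0.245, Σhalf²=0.182468
  +E: nom +25.700 → Σnom=-14.470; wc +0.014/-0.420 → slack +0.650/-1.349; half-tol=0.217, Σhalf²=0.229557
  -F: nom -17.900 → Σnom=-32.370; wc +0.350/-0.350 → slack +1.000/-1.699; half-tol=0.350, Σhalf²=0.352057
  +G: nom +35.000 → Σnom=2.630; wc +0.030/-0.030 → slack +1.030/-1.729; half-tol=0.030, Σhalf²=0.352957
  -H: nom -22.650 → Σnom=-20.020; wc +0.177/-0.177 → slack +1.207/-1.906; half-tol=0.177, Σhalf²=0.384286
Nominal = -20.020. Worst-case = [-20.020 - 1.906, -20.020 + 1.207] = [-21.926, -18.813]. RSS = √0.384286 = 0.620.

nominal=-20.020 wc=[-21.926,-18.813] rss=0.620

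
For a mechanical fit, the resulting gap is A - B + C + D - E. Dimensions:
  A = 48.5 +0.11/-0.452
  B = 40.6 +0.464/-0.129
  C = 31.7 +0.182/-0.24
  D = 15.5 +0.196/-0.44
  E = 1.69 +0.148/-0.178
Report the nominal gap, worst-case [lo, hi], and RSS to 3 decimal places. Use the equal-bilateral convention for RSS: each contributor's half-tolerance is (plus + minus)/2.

nominal=53.410 wc=[51.666,54.205] rss=0.582

Stack each dimension's contribution:
  +A: nom +48.500 → Σnom=48.500; wc +0.110/-0.452 → slack +0.110/-0.452; half-tol=0.281, Σhalf²=0.078961
  -B: nom -40.600 → Σnom=7.900; wc +0.129/-0.464 → slack +0.239/-0.916; half-tol=0.296, Σhalf²=0.166873
  +C: nom +31.700 → Σnom=39.600; wc +0.182/-0.240 → slack +0.421/-1.156; half-tol=0.211, Σhalf²=0.211394
  +D: nom +15.500 → Σnom=55.100; wc +0.196/-0.440 → slack +0.617/-1.596; half-tol=0.318, Σhalf²=0.312518
  -E: nom -1.690 → Σnom=53.410; wc +0.178/-0.148 → slack +0.795/-1.744; half-tol=0.163, Σhalf²=0.339087
Nominal = 53.410. Worst-case = [53.410 - 1.744, 53.410 + 0.795] = [51.666, 54.205]. RSS = √0.339087 = 0.582.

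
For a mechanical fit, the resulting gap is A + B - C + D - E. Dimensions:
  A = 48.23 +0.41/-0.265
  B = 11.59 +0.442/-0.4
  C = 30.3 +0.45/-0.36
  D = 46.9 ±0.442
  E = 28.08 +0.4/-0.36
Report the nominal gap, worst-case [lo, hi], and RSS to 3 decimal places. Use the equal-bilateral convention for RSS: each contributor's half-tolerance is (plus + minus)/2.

nominal=48.340 wc=[46.383,50.354] rss=0.892

Stack each dimension's contribution:
  +A: nom +48.230 → Σnom=48.230; wc +0.410/-0.265 → slack +0.410/-0.265; half-tol=0.338, Σhalf²=0.113906
  +B: nom +11.590 → Σnom=59.820; wc +0.442/-0.400 → slack +0.852/-0.665; half-tol=0.421, Σhalf²=0.291147
  -C: nom -30.300 → Σnom=29.520; wc +0.360/-0.450 → slack +1.212/-1.115; half-tol=0.405, Σhalf²=0.455172
  +D: nom +46.900 → Σnom=76.420; wc +0.442/-0.442 → slack +1.654/-1.557; half-tol=0.442, Σhalf²=0.650536
  -E: nom -28.080 → Σnom=48.340; wc +0.360/-0.400 → slack +2.014/-1.957; half-tol=0.380, Σhalf²=0.794936
Nominal = 48.340. Worst-case = [48.340 - 1.957, 48.340 + 2.014] = [46.383, 50.354]. RSS = √0.794936 = 0.892.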